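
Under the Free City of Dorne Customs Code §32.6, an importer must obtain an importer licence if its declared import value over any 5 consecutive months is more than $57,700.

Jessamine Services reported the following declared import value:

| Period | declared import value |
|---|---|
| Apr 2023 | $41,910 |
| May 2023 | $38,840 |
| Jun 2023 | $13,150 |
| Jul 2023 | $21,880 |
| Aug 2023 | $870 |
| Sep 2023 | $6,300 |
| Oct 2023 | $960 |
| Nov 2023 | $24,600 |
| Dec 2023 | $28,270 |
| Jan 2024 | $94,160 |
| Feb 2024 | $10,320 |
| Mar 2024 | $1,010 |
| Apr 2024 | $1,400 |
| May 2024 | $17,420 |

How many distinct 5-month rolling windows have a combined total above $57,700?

8

Apr 2023–Aug 2023: $41,910 + $38,840 + $13,150 + $21,880 + $870 = $116,650 (over)
May 2023–Sep 2023: $38,840 + $13,150 + $21,880 + $870 + $6,300 = $81,040 (over)
Jun 2023–Oct 2023: $13,150 + $21,880 + $870 + $6,300 + $960 = $43,160 (under)
Jul 2023–Nov 2023: $21,880 + $870 + $6,300 + $960 + $24,600 = $54,610 (under)
Aug 2023–Dec 2023: $870 + $6,300 + $960 + $24,600 + $28,270 = $61,000 (over)
Sep 2023–Jan 2024: $6,300 + $960 + $24,600 + $28,270 + $94,160 = $154,290 (over)
Oct 2023–Feb 2024: $960 + $24,600 + $28,270 + $94,160 + $10,320 = $158,310 (over)
Nov 2023–Mar 2024: $24,600 + $28,270 + $94,160 + $10,320 + $1,010 = $158,360 (over)
Dec 2023–Apr 2024: $28,270 + $94,160 + $10,320 + $1,010 + $1,400 = $135,160 (over)
Jan 2024–May 2024: $94,160 + $10,320 + $1,010 + $1,400 + $17,420 = $124,310 (over)
8 windows exceed the threshold.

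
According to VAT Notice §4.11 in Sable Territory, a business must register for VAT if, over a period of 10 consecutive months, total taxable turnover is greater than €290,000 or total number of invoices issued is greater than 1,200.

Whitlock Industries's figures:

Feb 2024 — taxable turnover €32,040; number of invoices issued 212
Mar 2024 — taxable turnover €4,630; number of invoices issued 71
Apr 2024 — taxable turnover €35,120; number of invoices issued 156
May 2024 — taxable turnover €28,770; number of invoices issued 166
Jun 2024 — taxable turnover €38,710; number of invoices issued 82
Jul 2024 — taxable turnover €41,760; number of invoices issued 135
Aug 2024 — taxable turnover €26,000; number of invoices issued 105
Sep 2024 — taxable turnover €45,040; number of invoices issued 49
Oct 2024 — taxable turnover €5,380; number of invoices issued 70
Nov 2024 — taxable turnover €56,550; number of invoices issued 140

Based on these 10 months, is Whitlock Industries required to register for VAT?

Yes

Total taxable turnover: €32,040 + €4,630 + €35,120 + €28,770 + €38,710 + €41,760 + €26,000 + €45,040 + €5,380 + €56,550 = €314,000 (> €290,000).
Total number of invoices issued: 212 + 71 + 156 + 166 + 82 + 135 + 105 + 49 + 70 + 140 = 1,186 (≤ 1,200).
The test is 'or': at least one threshold is exceeded.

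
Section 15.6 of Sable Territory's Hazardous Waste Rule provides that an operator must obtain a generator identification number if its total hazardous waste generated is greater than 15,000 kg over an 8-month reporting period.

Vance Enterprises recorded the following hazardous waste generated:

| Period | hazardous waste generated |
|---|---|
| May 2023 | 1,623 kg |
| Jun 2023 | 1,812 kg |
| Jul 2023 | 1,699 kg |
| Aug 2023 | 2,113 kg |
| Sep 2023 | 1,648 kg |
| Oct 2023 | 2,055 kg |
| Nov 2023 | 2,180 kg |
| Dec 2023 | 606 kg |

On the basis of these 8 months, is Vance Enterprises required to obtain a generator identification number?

Total hazardous waste generated: 1,623 kg + 1,812 kg + 1,699 kg + 2,113 kg + 1,648 kg + 2,055 kg + 2,180 kg + 606 kg = 13,736 kg.
13,736 kg ≤ 15,000 kg, so the threshold is not exceeded.

No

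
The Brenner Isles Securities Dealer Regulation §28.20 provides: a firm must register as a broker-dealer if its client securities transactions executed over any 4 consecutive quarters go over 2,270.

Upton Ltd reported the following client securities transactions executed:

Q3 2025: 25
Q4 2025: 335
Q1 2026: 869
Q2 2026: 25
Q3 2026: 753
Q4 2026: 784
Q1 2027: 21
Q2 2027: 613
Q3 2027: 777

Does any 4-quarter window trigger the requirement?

Q3 2025–Q2 2026: 25 + 335 + 869 + 25 = 1,254 (under)
Q4 2025–Q3 2026: 335 + 869 + 25 + 753 = 1,982 (under)
Q1 2026–Q4 2026: 869 + 25 + 753 + 784 = 2,431 (over)
Q2 2026–Q1 2027: 25 + 753 + 784 + 21 = 1,583 (under)
Q3 2026–Q2 2027: 753 + 784 + 21 + 613 = 2,171 (under)
Q4 2026–Q3 2027: 784 + 21 + 613 + 777 = 2,195 (under)
At least one window exceeds 2,270.

Yes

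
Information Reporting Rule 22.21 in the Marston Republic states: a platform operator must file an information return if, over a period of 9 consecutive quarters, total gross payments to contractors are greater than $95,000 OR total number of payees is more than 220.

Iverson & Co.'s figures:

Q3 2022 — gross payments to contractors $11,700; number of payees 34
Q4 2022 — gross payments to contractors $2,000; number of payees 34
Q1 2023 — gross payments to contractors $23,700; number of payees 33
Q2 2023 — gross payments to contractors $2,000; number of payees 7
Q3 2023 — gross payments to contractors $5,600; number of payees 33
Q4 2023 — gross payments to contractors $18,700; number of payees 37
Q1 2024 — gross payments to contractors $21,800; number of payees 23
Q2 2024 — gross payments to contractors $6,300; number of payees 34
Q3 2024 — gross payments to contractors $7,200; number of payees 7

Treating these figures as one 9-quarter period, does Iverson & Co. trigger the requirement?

Total gross payments to contractors: $11,700 + $2,000 + $23,700 + $2,000 + $5,600 + $18,700 + $21,800 + $6,300 + $7,200 = $99,000 (> $95,000).
Total number of payees: 34 + 34 + 33 + 7 + 33 + 37 + 23 + 34 + 7 = 242 (> 220).
The test is 'or': at least one threshold is exceeded.

Yes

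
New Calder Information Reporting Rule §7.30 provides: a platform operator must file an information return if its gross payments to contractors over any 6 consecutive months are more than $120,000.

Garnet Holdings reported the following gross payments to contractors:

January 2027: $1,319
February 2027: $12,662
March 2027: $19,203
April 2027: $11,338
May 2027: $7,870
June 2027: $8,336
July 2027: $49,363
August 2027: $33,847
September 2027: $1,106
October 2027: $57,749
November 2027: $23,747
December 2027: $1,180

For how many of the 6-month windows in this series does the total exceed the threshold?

4

January 2027–June 2027: $1,319 + $12,662 + $19,203 + $11,338 + $7,870 + $8,336 = $60,728 (under)
February 2027–July 2027: $12,662 + $19,203 + $11,338 + $7,870 + $8,336 + $49,363 = $108,772 (under)
March 2027–August 2027: $19,203 + $11,338 + $7,870 + $8,336 + $49,363 + $33,847 = $129,957 (over)
April 2027–September 2027: $11,338 + $7,870 + $8,336 + $49,363 + $33,847 + $1,106 = $111,860 (under)
May 2027–October 2027: $7,870 + $8,336 + $49,363 + $33,847 + $1,106 + $57,749 = $158,271 (over)
June 2027–November 2027: $8,336 + $49,363 + $33,847 + $1,106 + $57,749 + $23,747 = $174,148 (over)
July 2027–December 2027: $49,363 + $33,847 + $1,106 + $57,749 + $23,747 + $1,180 = $166,992 (over)
4 windows exceed the threshold.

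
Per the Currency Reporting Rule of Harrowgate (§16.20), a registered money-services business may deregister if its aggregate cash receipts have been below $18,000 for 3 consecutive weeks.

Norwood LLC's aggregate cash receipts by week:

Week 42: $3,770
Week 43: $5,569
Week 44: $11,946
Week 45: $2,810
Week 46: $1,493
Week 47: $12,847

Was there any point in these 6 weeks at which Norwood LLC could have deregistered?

Weeks below $18,000: Week 42, Week 43, Week 44, Week 45, Week 46, Week 47.
Longest run of consecutive weeks below the threshold: 6.
6 ≥ 3, so Norwood LLC became eligible.

Yes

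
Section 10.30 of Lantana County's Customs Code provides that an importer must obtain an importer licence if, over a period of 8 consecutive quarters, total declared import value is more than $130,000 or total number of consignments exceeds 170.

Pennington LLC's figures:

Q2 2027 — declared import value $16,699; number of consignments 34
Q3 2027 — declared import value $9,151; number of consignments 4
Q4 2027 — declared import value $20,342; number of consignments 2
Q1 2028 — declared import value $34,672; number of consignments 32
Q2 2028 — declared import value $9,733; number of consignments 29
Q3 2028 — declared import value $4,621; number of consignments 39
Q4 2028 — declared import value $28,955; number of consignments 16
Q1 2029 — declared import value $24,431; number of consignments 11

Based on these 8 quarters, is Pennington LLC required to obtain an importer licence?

Total declared import value: $16,699 + $9,151 + $20,342 + $34,672 + $9,733 + $4,621 + $28,955 + $24,431 = $148,604 (> $130,000).
Total number of consignments: 34 + 4 + 2 + 32 + 29 + 39 + 16 + 11 = 167 (≤ 170).
The test is 'or': at least one threshold is exceeded.

Yes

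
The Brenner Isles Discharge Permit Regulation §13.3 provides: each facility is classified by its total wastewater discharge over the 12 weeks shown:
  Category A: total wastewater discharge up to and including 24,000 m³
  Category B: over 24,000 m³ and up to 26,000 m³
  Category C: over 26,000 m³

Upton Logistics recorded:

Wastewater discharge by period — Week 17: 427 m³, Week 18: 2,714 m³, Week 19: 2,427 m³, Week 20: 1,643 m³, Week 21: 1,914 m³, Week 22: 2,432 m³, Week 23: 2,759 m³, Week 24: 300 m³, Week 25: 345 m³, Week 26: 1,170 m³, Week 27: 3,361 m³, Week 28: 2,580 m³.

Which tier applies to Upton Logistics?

Category A

Total wastewater discharge: 427 m³ + 2,714 m³ + 2,427 m³ + 1,643 m³ + 1,914 m³ + 2,432 m³ + 2,759 m³ + 300 m³ + 345 m³ + 1,170 m³ + 3,361 m³ + 2,580 m³ = 22,072 m³.
22,072 m³ ≤ 24,000 m³, so Category A applies.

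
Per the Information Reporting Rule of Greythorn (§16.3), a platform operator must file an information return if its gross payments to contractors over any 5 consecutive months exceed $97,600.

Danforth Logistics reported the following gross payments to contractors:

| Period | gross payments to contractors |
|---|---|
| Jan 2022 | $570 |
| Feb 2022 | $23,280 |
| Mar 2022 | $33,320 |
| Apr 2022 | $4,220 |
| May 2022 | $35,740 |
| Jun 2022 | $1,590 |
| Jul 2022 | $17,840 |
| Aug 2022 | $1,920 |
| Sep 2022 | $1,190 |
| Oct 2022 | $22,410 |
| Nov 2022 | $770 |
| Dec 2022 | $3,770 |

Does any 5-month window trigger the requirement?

Yes

Jan 2022–May 2022: $570 + $23,280 + $33,320 + $4,220 + $35,740 = $97,130 (under)
Feb 2022–Jun 2022: $23,280 + $33,320 + $4,220 + $35,740 + $1,590 = $98,150 (over)
Mar 2022–Jul 2022: $33,320 + $4,220 + $35,740 + $1,590 + $17,840 = $92,710 (under)
Apr 2022–Aug 2022: $4,220 + $35,740 + $1,590 + $17,840 + $1,920 = $61,310 (under)
May 2022–Sep 2022: $35,740 + $1,590 + $17,840 + $1,920 + $1,190 = $58,280 (under)
Jun 2022–Oct 2022: $1,590 + $17,840 + $1,920 + $1,190 + $22,410 = $44,950 (under)
Jul 2022–Nov 2022: $17,840 + $1,920 + $1,190 + $22,410 + $770 = $44,130 (under)
Aug 2022–Dec 2022: $1,920 + $1,190 + $22,410 + $770 + $3,770 = $30,060 (under)
At least one window exceeds $97,600.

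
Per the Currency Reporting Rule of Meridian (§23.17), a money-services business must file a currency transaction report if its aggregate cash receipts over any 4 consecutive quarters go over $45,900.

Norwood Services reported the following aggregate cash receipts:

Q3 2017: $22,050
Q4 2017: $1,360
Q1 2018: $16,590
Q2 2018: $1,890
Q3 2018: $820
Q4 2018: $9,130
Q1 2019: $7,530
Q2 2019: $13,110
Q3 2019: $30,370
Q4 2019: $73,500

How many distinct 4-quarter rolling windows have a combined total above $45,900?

Q3 2017–Q2 2018: $22,050 + $1,360 + $16,590 + $1,890 = $41,890 (under)
Q4 2017–Q3 2018: $1,360 + $16,590 + $1,890 + $820 = $20,660 (under)
Q1 2018–Q4 2018: $16,590 + $1,890 + $820 + $9,130 = $28,430 (under)
Q2 2018–Q1 2019: $1,890 + $820 + $9,130 + $7,530 = $19,370 (under)
Q3 2018–Q2 2019: $820 + $9,130 + $7,530 + $13,110 = $30,590 (under)
Q4 2018–Q3 2019: $9,130 + $7,530 + $13,110 + $30,370 = $60,140 (over)
Q1 2019–Q4 2019: $7,530 + $13,110 + $30,370 + $73,500 = $124,510 (over)
2 windows exceed the threshold.

2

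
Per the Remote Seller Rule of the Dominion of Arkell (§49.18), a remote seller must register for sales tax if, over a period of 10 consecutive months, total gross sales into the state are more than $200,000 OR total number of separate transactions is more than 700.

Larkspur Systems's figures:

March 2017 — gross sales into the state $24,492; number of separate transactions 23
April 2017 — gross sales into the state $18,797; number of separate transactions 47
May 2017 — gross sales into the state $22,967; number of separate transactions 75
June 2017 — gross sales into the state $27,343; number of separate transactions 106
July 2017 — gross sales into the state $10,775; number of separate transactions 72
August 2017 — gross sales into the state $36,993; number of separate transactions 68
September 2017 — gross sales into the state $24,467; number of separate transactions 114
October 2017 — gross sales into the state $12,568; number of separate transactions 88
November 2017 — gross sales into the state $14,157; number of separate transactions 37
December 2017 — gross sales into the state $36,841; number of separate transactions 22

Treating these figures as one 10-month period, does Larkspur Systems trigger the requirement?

Total gross sales into the state: $24,492 + $18,797 + $22,967 + $27,343 + $10,775 + $36,993 + $24,467 + $12,568 + $14,157 + $36,841 = $229,400 (> $200,000).
Total number of separate transactions: 23 + 47 + 75 + 106 + 72 + 68 + 114 + 88 + 37 + 22 = 652 (≤ 700).
The test is 'or': at least one threshold is exceeded.

Yes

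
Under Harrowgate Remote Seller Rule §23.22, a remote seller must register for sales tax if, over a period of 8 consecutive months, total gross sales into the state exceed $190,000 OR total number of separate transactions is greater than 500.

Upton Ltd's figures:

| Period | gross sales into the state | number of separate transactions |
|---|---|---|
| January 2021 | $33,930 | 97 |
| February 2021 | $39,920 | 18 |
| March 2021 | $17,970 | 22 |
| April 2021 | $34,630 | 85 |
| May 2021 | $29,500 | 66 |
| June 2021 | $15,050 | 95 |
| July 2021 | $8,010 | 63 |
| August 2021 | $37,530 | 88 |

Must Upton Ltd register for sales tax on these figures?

Total gross sales into the state: $33,930 + $39,920 + $17,970 + $34,630 + $29,500 + $15,050 + $8,010 + $37,530 = $216,540 (> $190,000).
Total number of separate transactions: 97 + 18 + 22 + 85 + 66 + 95 + 63 + 88 = 534 (> 500).
The test is 'or': at least one threshold is exceeded.

Yes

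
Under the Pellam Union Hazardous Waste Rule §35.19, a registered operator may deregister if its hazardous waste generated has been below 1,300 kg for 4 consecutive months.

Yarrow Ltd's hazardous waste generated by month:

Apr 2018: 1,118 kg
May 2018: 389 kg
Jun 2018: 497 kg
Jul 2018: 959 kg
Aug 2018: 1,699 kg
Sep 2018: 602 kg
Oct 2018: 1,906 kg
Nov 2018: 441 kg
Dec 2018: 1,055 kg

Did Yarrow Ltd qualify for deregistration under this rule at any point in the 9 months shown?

Months below 1,300 kg: Apr 2018, May 2018, Jun 2018, Jul 2018, Sep 2018, Nov 2018, Dec 2018.
Longest run of consecutive months below the threshold: 4.
4 ≥ 4, so Yarrow Ltd became eligible.

Yes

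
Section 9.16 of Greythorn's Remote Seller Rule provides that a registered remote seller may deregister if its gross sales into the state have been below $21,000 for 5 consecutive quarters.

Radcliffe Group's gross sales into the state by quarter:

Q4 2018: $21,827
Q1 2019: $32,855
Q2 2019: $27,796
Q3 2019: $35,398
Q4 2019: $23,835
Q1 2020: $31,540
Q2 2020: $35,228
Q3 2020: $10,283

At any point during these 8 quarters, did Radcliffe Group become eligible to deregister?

No

Quarters below $21,000: Q3 2020.
Longest run of consecutive quarters below the threshold: 1.
1 < 5, so Radcliffe Group never became eligible.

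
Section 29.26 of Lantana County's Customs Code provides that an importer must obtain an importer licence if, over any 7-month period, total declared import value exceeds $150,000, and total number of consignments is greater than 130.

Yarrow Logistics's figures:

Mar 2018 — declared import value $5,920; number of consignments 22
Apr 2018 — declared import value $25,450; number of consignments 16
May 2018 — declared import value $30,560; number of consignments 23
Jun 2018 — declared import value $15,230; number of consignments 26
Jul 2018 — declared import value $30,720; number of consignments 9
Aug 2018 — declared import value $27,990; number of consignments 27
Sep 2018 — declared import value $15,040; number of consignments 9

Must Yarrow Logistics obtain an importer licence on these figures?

Total declared import value: $5,920 + $25,450 + $30,560 + $15,230 + $30,720 + $27,990 + $15,040 = $150,910 (> $150,000).
Total number of consignments: 22 + 16 + 23 + 26 + 9 + 27 + 9 = 132 (> 130).
The test is 'and': both thresholds are exceeded.

Yes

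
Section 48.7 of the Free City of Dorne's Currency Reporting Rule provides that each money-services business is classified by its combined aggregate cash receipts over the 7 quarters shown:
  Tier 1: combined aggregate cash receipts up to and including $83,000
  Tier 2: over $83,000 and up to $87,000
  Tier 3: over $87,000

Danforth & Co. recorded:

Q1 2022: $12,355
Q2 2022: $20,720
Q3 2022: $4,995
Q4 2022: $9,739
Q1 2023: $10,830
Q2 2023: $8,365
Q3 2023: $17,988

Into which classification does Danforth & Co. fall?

Tier 2

Combined aggregate cash receipts: $12,355 + $20,720 + $4,995 + $9,739 + $10,830 + $8,365 + $17,988 = $84,992.
$83,000 < $84,992 ≤ $87,000, so Tier 2 applies.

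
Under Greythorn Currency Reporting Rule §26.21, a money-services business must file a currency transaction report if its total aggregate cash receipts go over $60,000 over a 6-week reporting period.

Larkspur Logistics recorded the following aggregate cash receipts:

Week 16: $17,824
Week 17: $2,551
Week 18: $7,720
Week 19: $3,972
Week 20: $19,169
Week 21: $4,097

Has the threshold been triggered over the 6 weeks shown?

No

Total aggregate cash receipts: $17,824 + $2,551 + $7,720 + $3,972 + $19,169 + $4,097 = $55,333.
$55,333 ≤ $60,000, so the threshold is not exceeded.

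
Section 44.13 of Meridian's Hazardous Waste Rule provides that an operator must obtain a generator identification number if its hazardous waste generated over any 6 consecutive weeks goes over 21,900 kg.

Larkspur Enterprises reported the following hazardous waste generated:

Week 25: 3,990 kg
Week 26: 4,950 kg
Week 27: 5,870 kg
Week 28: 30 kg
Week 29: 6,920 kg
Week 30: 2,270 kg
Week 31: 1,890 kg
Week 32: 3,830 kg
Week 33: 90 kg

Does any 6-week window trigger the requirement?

Yes

Week 25–Week 30: 3,990 kg + 4,950 kg + 5,870 kg + 30 kg + 6,920 kg + 2,270 kg = 24,030 kg (over)
Week 26–Week 31: 4,950 kg + 5,870 kg + 30 kg + 6,920 kg + 2,270 kg + 1,890 kg = 21,930 kg (over)
Week 27–Week 32: 5,870 kg + 30 kg + 6,920 kg + 2,270 kg + 1,890 kg + 3,830 kg = 20,810 kg (under)
Week 28–Week 33: 30 kg + 6,920 kg + 2,270 kg + 1,890 kg + 3,830 kg + 90 kg = 15,030 kg (under)
At least one window exceeds 21,900 kg.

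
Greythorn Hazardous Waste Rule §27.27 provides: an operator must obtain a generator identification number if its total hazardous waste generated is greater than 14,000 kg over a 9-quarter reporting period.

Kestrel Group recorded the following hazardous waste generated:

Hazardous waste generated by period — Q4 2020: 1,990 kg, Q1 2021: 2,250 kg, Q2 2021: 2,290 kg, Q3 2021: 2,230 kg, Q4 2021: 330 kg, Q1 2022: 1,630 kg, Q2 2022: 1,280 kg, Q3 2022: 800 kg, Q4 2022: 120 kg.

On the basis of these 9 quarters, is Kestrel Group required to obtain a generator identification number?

No

Total hazardous waste generated: 1,990 kg + 2,250 kg + 2,290 kg + 2,230 kg + 330 kg + 1,630 kg + 1,280 kg + 800 kg + 120 kg = 12,920 kg.
12,920 kg ≤ 14,000 kg, so the threshold is not exceeded.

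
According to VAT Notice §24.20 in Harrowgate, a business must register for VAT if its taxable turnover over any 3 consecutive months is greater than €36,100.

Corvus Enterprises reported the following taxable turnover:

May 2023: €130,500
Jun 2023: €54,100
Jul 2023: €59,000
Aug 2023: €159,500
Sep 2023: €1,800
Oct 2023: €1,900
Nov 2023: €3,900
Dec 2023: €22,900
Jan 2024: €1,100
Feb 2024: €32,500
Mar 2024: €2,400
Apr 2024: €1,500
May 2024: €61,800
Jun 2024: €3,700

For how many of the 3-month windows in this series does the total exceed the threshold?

May 2023–Jul 2023: €130,500 + €54,100 + €59,000 = €243,600 (over)
Jun 2023–Aug 2023: €54,100 + €59,000 + €159,500 = €272,600 (over)
Jul 2023–Sep 2023: €59,000 + €159,500 + €1,800 = €220,300 (over)
Aug 2023–Oct 2023: €159,500 + €1,800 + €1,900 = €163,200 (over)
Sep 2023–Nov 2023: €1,800 + €1,900 + €3,900 = €7,600 (under)
Oct 2023–Dec 2023: €1,900 + €3,900 + €22,900 = €28,700 (under)
Nov 2023–Jan 2024: €3,900 + €22,900 + €1,100 = €27,900 (under)
Dec 2023–Feb 2024: €22,900 + €1,100 + €32,500 = €56,500 (over)
Jan 2024–Mar 2024: €1,100 + €32,500 + €2,400 = €36,000 (under)
Feb 2024–Apr 2024: €32,500 + €2,400 + €1,500 = €36,400 (over)
Mar 2024–May 2024: €2,400 + €1,500 + €61,800 = €65,700 (over)
Apr 2024–Jun 2024: €1,500 + €61,800 + €3,700 = €67,000 (over)
8 windows exceed the threshold.

8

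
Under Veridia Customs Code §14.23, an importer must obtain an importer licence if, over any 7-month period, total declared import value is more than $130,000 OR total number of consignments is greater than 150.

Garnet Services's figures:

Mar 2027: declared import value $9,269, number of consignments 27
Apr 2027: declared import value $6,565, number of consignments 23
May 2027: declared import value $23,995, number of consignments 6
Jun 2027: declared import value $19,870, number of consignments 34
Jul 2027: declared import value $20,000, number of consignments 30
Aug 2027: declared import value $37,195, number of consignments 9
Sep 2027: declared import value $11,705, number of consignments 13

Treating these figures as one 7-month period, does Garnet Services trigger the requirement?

Total declared import value: $9,269 + $6,565 + $23,995 + $19,870 + $20,000 + $37,195 + $11,705 = $128,599 (≤ $130,000).
Total number of consignments: 27 + 23 + 6 + 34 + 30 + 9 + 13 = 142 (≤ 150).
The test is 'or': neither threshold is exceeded.

No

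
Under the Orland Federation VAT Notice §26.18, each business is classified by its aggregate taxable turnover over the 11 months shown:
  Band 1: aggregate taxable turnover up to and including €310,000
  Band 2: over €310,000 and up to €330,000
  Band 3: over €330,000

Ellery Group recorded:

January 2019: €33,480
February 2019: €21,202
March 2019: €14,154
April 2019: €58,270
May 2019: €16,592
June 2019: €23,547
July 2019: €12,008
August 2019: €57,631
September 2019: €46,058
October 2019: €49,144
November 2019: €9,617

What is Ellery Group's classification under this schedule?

Band 3

Aggregate taxable turnover: €33,480 + €21,202 + €14,154 + €58,270 + €16,592 + €23,547 + €12,008 + €57,631 + €46,058 + €49,144 + €9,617 = €341,703.
€341,703 > €330,000, so Band 3 applies.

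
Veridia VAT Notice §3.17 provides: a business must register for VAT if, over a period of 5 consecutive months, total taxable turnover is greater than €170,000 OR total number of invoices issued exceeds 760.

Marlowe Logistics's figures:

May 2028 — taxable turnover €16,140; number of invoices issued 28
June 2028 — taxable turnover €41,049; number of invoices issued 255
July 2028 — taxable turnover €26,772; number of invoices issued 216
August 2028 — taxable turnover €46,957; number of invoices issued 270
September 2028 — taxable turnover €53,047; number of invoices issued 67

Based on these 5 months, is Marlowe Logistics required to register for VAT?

Total taxable turnover: €16,140 + €41,049 + €26,772 + €46,957 + €53,047 = €183,965 (> €170,000).
Total number of invoices issued: 28 + 255 + 216 + 270 + 67 = 836 (> 760).
The test is 'or': at least one threshold is exceeded.

Yes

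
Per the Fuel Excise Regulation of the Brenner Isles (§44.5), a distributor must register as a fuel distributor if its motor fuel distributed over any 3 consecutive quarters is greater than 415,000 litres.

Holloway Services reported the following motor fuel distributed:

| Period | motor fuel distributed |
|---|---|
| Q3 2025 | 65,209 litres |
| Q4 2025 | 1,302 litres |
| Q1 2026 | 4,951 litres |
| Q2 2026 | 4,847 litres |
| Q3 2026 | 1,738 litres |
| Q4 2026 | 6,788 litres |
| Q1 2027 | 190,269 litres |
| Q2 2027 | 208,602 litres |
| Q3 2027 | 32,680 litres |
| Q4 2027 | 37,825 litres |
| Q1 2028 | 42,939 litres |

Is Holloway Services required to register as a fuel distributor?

Q3 2025–Q1 2026: 65,209 litres + 1,302 litres + 4,951 litres = 71,462 litres (under)
Q4 2025–Q2 2026: 1,302 litres + 4,951 litres + 4,847 litres = 11,100 litres (under)
Q1 2026–Q3 2026: 4,951 litres + 4,847 litres + 1,738 litres = 11,536 litres (under)
Q2 2026–Q4 2026: 4,847 litres + 1,738 litres + 6,788 litres = 13,373 litres (under)
Q3 2026–Q1 2027: 1,738 litres + 6,788 litres + 190,269 litres = 198,795 litres (under)
Q4 2026–Q2 2027: 6,788 litres + 190,269 litres + 208,602 litres = 405,659 litres (under)
Q1 2027–Q3 2027: 190,269 litres + 208,602 litres + 32,680 litres = 431,551 litres (over)
Q2 2027–Q4 2027: 208,602 litres + 32,680 litres + 37,825 litres = 279,107 litres (under)
Q3 2027–Q1 2028: 32,680 litres + 37,825 litres + 42,939 litres = 113,444 litres (under)
At least one window exceeds 415,000 litres.

Yes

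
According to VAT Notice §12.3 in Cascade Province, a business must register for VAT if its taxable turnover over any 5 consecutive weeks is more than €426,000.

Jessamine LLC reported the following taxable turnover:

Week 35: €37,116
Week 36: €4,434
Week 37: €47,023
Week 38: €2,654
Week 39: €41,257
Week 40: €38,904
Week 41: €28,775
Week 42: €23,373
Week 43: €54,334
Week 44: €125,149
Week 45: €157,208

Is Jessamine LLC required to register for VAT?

No

Week 35–Week 39: €37,116 + €4,434 + €47,023 + €2,654 + €41,257 = €132,484 (under)
Week 36–Week 40: €4,434 + €47,023 + €2,654 + €41,257 + €38,904 = €134,272 (under)
Week 37–Week 41: €47,023 + €2,654 + €41,257 + €38,904 + €28,775 = €158,613 (under)
Week 38–Week 42: €2,654 + €41,257 + €38,904 + €28,775 + €23,373 = €134,963 (under)
Week 39–Week 43: €41,257 + €38,904 + €28,775 + €23,373 + €54,334 = €186,643 (under)
Week 40–Week 44: €38,904 + €28,775 + €23,373 + €54,334 + €125,149 = €270,535 (under)
Week 41–Week 45: €28,775 + €23,373 + €54,334 + €125,149 + €157,208 = €388,839 (under)
No window exceeds €426,000.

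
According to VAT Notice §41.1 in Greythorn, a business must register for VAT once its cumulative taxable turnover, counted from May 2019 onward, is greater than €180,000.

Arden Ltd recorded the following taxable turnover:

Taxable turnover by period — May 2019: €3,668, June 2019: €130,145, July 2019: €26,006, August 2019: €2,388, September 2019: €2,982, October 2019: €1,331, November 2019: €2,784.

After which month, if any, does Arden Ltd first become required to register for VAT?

Through May 2019: €3,668
Through June 2019: €133,813
Through July 2019: €159,819
Through August 2019: €162,207
Through September 2019: €165,189
Through October 2019: €166,520
Through November 2019: €169,304
Final cumulative total €169,304 ≤ €180,000; the threshold is never exceeded.

Not triggered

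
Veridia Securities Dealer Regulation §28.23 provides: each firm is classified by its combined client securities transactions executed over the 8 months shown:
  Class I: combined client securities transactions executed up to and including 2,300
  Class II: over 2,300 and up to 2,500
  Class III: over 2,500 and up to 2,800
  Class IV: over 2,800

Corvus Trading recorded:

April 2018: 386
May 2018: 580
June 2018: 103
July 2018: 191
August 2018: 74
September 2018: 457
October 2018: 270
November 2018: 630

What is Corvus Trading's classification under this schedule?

Class III

Combined client securities transactions executed: 386 + 580 + 103 + 191 + 74 + 457 + 270 + 630 = 2,691.
2,500 < 2,691 ≤ 2,800, so Class III applies.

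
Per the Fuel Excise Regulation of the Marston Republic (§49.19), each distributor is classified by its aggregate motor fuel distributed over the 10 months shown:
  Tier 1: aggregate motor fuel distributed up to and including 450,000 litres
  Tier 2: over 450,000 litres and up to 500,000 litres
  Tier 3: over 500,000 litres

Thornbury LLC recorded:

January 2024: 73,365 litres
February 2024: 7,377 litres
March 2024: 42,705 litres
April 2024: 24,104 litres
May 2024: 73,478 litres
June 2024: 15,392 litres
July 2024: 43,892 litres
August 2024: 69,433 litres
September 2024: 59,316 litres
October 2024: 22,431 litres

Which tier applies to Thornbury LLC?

Tier 1

Aggregate motor fuel distributed: 73,365 litres + 7,377 litres + 42,705 litres + 24,104 litres + 73,478 litres + 15,392 litres + 43,892 litres + 69,433 litres + 59,316 litres + 22,431 litres = 431,493 litres.
431,493 litres ≤ 450,000 litres, so Tier 1 applies.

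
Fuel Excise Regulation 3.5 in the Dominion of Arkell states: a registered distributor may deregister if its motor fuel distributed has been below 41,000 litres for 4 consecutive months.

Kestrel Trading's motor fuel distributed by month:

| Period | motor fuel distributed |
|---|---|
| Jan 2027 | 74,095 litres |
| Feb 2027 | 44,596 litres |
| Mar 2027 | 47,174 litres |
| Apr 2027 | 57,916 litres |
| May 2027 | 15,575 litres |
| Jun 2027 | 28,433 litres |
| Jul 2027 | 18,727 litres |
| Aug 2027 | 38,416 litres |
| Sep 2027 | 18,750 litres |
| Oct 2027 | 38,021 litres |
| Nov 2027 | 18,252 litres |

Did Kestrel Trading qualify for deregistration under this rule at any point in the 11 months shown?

Months below 41,000 litres: May 2027, Jun 2027, Jul 2027, Aug 2027, Sep 2027, Oct 2027, Nov 2027.
Longest run of consecutive months below the threshold: 7.
7 ≥ 4, so Kestrel Trading became eligible.

Yes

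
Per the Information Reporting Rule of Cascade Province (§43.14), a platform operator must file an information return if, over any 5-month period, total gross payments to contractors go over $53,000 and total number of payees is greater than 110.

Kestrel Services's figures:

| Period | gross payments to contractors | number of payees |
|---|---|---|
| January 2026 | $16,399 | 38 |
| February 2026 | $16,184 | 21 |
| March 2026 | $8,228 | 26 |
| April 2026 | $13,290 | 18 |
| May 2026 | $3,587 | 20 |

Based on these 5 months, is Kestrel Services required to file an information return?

Yes

Total gross payments to contractors: $16,399 + $16,184 + $8,228 + $13,290 + $3,587 = $57,688 (> $53,000).
Total number of payees: 38 + 21 + 26 + 18 + 20 = 123 (> 110).
The test is 'and': both thresholds are exceeded.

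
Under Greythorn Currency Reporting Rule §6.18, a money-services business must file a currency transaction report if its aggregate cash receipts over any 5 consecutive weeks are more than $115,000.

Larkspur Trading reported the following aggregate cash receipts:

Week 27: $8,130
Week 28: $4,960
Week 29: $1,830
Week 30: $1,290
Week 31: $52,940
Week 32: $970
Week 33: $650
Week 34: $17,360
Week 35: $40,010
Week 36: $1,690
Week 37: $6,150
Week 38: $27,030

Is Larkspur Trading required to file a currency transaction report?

Week 27–Week 31: $8,130 + $4,960 + $1,830 + $1,290 + $52,940 = $69,150 (under)
Week 28–Week 32: $4,960 + $1,830 + $1,290 + $52,940 + $970 = $61,990 (under)
Week 29–Week 33: $1,830 + $1,290 + $52,940 + $970 + $650 = $57,680 (under)
Week 30–Week 34: $1,290 + $52,940 + $970 + $650 + $17,360 = $73,210 (under)
Week 31–Week 35: $52,940 + $970 + $650 + $17,360 + $40,010 = $111,930 (under)
Week 32–Week 36: $970 + $650 + $17,360 + $40,010 + $1,690 = $60,680 (under)
Week 33–Week 37: $650 + $17,360 + $40,010 + $1,690 + $6,150 = $65,860 (under)
Week 34–Week 38: $17,360 + $40,010 + $1,690 + $6,150 + $27,030 = $92,240 (under)
No window exceeds $115,000.

No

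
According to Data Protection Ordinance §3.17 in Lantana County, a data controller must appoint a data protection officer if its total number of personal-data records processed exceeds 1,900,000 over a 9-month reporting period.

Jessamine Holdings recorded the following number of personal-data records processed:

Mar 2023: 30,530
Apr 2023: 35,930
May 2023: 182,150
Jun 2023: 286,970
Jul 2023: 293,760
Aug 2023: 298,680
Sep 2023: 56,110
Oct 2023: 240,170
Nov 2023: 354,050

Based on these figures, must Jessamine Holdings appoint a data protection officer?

Total number of personal-data records processed: 30,530 + 35,930 + 182,150 + 286,970 + 293,760 + 298,680 + 56,110 + 240,170 + 354,050 = 1,778,350.
1,778,350 ≤ 1,900,000, so the threshold is not exceeded.

No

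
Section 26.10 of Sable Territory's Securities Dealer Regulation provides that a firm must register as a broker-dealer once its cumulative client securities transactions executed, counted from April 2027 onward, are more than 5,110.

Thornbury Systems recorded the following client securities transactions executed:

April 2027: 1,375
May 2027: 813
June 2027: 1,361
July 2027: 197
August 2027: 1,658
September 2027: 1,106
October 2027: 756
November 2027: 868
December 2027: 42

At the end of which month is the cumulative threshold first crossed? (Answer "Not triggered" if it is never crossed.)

August 2027

Through April 2027: 1,375
Through May 2027: 2,188
Through June 2027: 3,549
Through July 2027: 3,746
Through August 2027: 5,404 ← exceeds threshold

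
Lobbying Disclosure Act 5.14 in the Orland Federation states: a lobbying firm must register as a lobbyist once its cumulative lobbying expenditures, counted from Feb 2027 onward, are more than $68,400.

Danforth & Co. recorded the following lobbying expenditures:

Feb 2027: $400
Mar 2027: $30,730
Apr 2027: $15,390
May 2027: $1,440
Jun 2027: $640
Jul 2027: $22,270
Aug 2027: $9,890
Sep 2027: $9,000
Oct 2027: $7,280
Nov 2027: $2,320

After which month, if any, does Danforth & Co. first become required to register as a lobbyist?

Jul 2027

Through Feb 2027: $400
Through Mar 2027: $31,130
Through Apr 2027: $46,520
Through May 2027: $47,960
Through Jun 2027: $48,600
Through Jul 2027: $70,870 ← exceeds threshold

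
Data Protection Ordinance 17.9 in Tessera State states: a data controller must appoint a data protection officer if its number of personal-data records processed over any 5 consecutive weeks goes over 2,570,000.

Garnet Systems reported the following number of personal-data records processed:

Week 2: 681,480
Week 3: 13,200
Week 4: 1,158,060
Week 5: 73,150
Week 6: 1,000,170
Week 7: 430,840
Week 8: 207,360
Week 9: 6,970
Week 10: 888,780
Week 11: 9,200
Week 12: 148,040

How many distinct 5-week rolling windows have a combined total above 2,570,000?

3

Week 2–Week 6: 681,480 + 13,200 + 1,158,060 + 73,150 + 1,000,170 = 2,926,060 (over)
Week 3–Week 7: 13,200 + 1,158,060 + 73,150 + 1,000,170 + 430,840 = 2,675,420 (over)
Week 4–Week 8: 1,158,060 + 73,150 + 1,000,170 + 430,840 + 207,360 = 2,869,580 (over)
Week 5–Week 9: 73,150 + 1,000,170 + 430,840 + 207,360 + 6,970 = 1,718,490 (under)
Week 6–Week 10: 1,000,170 + 430,840 + 207,360 + 6,970 + 888,780 = 2,534,120 (under)
Week 7–Week 11: 430,840 + 207,360 + 6,970 + 888,780 + 9,200 = 1,543,150 (under)
Week 8–Week 12: 207,360 + 6,970 + 888,780 + 9,200 + 148,040 = 1,260,350 (under)
3 windows exceed the threshold.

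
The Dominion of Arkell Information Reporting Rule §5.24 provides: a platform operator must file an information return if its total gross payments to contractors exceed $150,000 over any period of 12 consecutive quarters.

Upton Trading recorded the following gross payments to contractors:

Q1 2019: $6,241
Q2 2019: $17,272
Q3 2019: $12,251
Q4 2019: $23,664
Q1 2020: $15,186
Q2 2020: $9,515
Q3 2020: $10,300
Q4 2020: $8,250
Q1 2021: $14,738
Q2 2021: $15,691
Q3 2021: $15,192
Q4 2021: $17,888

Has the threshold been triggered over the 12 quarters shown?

Yes

Total gross payments to contractors: $6,241 + $17,272 + $12,251 + $23,664 + $15,186 + $9,515 + $10,300 + $8,250 + $14,738 + $15,691 + $15,192 + $17,888 = $166,188.
$166,188 > $150,000, so the threshold is exceeded.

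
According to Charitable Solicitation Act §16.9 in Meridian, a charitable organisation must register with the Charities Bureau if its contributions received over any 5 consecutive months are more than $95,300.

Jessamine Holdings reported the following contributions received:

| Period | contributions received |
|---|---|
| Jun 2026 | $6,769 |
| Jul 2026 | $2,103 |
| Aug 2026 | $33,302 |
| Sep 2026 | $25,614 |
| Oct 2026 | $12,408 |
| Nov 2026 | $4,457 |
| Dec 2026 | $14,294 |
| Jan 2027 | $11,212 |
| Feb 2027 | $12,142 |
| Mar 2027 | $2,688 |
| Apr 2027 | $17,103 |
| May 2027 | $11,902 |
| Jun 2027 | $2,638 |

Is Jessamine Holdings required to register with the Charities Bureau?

Jun 2026–Oct 2026: $6,769 + $2,103 + $33,302 + $25,614 + $12,408 = $80,196 (under)
Jul 2026–Nov 2026: $2,103 + $33,302 + $25,614 + $12,408 + $4,457 = $77,884 (under)
Aug 2026–Dec 2026: $33,302 + $25,614 + $12,408 + $4,457 + $14,294 = $90,075 (under)
Sep 2026–Jan 2027: $25,614 + $12,408 + $4,457 + $14,294 + $11,212 = $67,985 (under)
Oct 2026–Feb 2027: $12,408 + $4,457 + $14,294 + $11,212 + $12,142 = $54,513 (under)
Nov 2026–Mar 2027: $4,457 + $14,294 + $11,212 + $12,142 + $2,688 = $44,793 (under)
Dec 2026–Apr 2027: $14,294 + $11,212 + $12,142 + $2,688 + $17,103 = $57,439 (under)
Jan 2027–May 2027: $11,212 + $12,142 + $2,688 + $17,103 + $11,902 = $55,047 (under)
Feb 2027–Jun 2027: $12,142 + $2,688 + $17,103 + $11,902 + $2,638 = $46,473 (under)
No window exceeds $95,300.

No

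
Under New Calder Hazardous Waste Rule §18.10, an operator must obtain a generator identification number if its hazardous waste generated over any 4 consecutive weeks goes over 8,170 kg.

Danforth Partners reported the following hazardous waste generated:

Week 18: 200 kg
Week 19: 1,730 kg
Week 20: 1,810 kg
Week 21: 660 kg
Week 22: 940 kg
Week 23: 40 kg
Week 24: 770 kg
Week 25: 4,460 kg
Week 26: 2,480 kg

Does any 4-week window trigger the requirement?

Week 18–Week 21: 200 kg + 1,730 kg + 1,810 kg + 660 kg = 4,400 kg (under)
Week 19–Week 22: 1,730 kg + 1,810 kg + 660 kg + 940 kg = 5,140 kg (under)
Week 20–Week 23: 1,810 kg + 660 kg + 940 kg + 40 kg = 3,450 kg (under)
Week 21–Week 24: 660 kg + 940 kg + 40 kg + 770 kg = 2,410 kg (under)
Week 22–Week 25: 940 kg + 40 kg + 770 kg + 4,460 kg = 6,210 kg (under)
Week 23–Week 26: 40 kg + 770 kg + 4,460 kg + 2,480 kg = 7,750 kg (under)
No window exceeds 8,170 kg.

No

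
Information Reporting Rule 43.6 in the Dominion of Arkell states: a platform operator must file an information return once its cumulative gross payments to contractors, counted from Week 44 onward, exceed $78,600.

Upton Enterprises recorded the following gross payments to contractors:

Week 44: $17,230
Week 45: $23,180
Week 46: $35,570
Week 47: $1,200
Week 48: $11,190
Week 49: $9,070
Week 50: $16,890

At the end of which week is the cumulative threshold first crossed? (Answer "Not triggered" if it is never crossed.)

Through Week 44: $17,230
Through Week 45: $40,410
Through Week 46: $75,980
Through Week 47: $77,180
Through Week 48: $88,370 ← exceeds threshold

Week 48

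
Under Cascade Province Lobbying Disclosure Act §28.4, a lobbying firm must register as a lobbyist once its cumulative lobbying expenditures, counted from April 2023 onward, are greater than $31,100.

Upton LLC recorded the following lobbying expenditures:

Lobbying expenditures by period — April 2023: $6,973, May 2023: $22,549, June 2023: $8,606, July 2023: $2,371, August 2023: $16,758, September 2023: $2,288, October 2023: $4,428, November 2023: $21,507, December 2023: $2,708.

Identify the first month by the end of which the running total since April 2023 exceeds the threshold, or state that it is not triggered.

Through April 2023: $6,973
Through May 2023: $29,522
Through June 2023: $38,128 ← exceeds threshold

June 2023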